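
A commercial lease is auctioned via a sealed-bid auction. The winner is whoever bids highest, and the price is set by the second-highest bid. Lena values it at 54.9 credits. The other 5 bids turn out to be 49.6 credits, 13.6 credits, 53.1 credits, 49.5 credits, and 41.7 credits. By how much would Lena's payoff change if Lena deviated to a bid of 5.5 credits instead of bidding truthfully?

The highest competing bid is 53.1 credits.
Bidding truthfully at 54.9 credits: Lena has the top bid, wins, and pays the second-highest bid 53.1 credits. Payoff = 54.9 credits − 53.1 credits = 1.8 credits.
Bidding 5.5 credits: the top bid is 53.1 credits (a rival), so Lena loses. Payoff = 0.0 credits.
Change = 0.0 credits − 1.8 credits = -1.8 credits.

Payoff change: -1.8 credits.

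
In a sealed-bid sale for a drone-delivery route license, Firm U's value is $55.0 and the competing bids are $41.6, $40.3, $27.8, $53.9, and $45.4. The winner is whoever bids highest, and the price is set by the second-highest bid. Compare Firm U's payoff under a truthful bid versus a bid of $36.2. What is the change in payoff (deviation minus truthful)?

The highest competing bid is $53.9.
Bidding truthfully at $55.0: Firm U has the top bid, wins, and pays the second-highest bid $53.9. Payoff = $55.0 − $53.9 = $1.1.
Bidding $36.2: the top bid is $53.9 (a rival), so Firm U loses. Payoff = $0.0.
Change = $0.0 − $1.1 = -$1.1.

-$1.1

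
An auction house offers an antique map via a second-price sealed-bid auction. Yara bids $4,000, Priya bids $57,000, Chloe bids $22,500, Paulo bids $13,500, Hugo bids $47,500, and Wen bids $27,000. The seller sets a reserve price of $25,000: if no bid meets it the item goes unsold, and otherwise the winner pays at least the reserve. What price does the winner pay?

Price paid: $47,500.

Ranking the bids: Priya $57,000; Hugo $47,500; Wen $27,000; Chloe $22,500; Paulo $13,500; Yara $4,000.
Priya has the highest bid, so Priya wins.
The second-highest bid is $47,500, which exceeds the reserve, so that sets the price.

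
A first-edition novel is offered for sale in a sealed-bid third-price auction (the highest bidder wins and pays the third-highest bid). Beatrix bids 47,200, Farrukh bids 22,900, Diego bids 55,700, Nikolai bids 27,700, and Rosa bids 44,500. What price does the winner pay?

Price paid: 44,500.

Sorted high to low: Diego 55,700, then Beatrix 47,200, then Rosa 44,500, then Nikolai 27,700, then Farrukh 22,900.
Diego is the highest bidder, so Diego wins.
Under the third-price rule, the price is the third-highest bid: 44,500.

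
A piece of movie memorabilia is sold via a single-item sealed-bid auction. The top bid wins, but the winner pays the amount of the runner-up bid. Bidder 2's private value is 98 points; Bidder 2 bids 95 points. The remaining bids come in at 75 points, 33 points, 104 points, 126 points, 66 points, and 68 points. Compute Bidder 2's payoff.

Highest competing bid: 126 points.
Bidder 2's bid 95 points is not the highest, so Bidder 2 loses, pays nothing, and earns zero payoff.

The bidder's payoff: 0 points.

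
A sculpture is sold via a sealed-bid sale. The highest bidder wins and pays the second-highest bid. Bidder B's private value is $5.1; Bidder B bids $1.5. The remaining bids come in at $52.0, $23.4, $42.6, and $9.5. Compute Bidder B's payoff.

Payoff = $0.0.

Highest competing bid: $52.0.
Bidder B's bid $1.5 is not the highest, so Bidder B loses, pays nothing, and earns zero payoff.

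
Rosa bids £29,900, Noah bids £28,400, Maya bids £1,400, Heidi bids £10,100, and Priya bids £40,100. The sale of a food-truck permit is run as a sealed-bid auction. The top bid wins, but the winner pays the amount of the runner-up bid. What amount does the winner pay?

Bids in descending order: Priya £40,100; Rosa £29,900; Noah £28,400; Heidi £10,100; Maya £1,400.
Priya has the highest bid, so Priya wins.
The second-highest bid is £29,900, so that is what Priya pays.

Price paid: £29,900.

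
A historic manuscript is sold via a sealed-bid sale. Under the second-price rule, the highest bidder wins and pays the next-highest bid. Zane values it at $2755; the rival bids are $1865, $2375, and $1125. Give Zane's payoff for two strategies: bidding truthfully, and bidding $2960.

The highest competing bid is $2375.
Bidding truthfully at $2755: Zane has the top bid, wins, and pays the second-highest bid $2375. Payoff = $2755 − $2375 = $380.
Bidding $2960: Zane has the top bid, wins, and pays the second-highest bid $2375. Payoff = $2755 − $2375 = $380.

Truthful: $380; alternative: $380.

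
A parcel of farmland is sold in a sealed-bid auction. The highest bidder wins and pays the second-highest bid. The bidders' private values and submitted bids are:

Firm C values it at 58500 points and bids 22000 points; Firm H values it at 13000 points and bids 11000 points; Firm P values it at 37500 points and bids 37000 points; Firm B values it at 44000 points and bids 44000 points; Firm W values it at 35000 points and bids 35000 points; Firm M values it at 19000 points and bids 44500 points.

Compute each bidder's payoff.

Bids in descending order: Firm M 44500 points, then Firm B 44000 points, then Firm P 37000 points, then Firm W 35000 points, then Firm C 22000 points, then Firm H 11000 points.
Firm M has the top bid and wins; the price is the second-highest bid, 44000 points.
Firm M's payoff = 19000 points − 44000 points = -25000 points. All other bidders lose, so their payoff is 0.

Firm C 0 points, Firm H 0 points, Firm P 0 points, Firm B 0 points, Firm W 0 points, Firm M -25000 points.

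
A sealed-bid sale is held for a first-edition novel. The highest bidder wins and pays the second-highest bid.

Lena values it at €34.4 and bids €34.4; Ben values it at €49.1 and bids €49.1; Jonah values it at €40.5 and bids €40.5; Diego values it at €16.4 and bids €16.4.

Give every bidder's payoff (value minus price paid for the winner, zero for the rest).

Ranking the bids: Ben €49.1, then Jonah €40.5, then Lena €34.4, then Diego €16.4.
Ben has the top bid and wins; the price is the second-highest bid, €40.5.
Ben's payoff = €49.1 − €40.5 = €8.6. All other bidders lose, so their payoff is 0.

Lena €0.0, Ben €8.6, Jonah €0.0, Diego €0.0.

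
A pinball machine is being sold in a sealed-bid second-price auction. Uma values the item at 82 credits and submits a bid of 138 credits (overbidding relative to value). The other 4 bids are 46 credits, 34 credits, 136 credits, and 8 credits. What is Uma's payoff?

-54 credits

Highest competing bid: 136 credits.
Uma's bid 138 credits is the highest overall, so Uma wins and pays the second-highest bid, 136 credits.
Payoff = value − price = 82 credits − 136 credits = -54 credits.
Overbidding won the item at a price above value — truthful bidding would have avoided this loss.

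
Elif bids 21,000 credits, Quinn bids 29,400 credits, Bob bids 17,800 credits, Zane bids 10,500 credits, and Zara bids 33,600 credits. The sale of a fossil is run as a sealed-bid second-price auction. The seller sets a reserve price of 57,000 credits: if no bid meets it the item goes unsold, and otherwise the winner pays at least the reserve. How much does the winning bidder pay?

unsold

Ranking the bids: Zara 33,600 credits, then Quinn 29,400 credits, then Elif 21,000 credits, then Bob 17,800 credits, then Zane 10,500 credits.
The top bid 33,600 credits is below the reserve 57,000 credits, so the item goes unsold and nothing is paid.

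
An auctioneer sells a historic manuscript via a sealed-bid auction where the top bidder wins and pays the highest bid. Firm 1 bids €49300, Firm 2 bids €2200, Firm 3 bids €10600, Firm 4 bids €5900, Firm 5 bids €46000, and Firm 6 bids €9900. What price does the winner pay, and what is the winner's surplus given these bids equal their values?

Ordered from highest: Firm 1 €49300, then Firm 5 €46000, then Firm 3 €10600, then Firm 6 €9900, then Firm 4 €5900, then Firm 2 €2200.
Firm 1 is the highest bidder, so Firm 1 wins.
Under the first-price rule, the price is the highest bid: €49300.
Surplus = €49300 − €49300 = €0.

Price €49300; surplus €0.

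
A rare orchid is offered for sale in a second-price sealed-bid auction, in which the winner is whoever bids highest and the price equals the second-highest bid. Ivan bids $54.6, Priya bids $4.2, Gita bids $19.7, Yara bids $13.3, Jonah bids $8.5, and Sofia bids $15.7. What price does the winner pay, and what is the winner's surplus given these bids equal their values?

Ordered from highest: Ivan $54.6 > Gita $19.7 > Sofia $15.7 > Yara $13.3 > Jonah $8.5 > Priya $4.2.
Ivan is the highest bidder, so Ivan wins.
Under the second-price rule, the price is the second-highest bid: $19.7.
Surplus = $54.6 − $19.7 = $34.9.

The winner pays $19.7 for a surplus of $34.9.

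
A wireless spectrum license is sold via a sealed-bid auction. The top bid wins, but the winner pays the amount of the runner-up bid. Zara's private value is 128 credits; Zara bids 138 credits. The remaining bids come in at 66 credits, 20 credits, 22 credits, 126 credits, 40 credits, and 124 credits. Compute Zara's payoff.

Zara's payoff: 2 credits.

Highest competing bid: 126 credits.
Zara's bid 138 credits is the highest overall, so Zara wins and pays the second-highest bid, 126 credits.
Payoff = value − price = 128 credits − 126 credits = 2 credits.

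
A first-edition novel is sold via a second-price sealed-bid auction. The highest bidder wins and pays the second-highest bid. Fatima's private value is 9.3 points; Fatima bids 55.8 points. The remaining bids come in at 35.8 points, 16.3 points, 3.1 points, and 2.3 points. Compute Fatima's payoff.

Highest competing bid: 35.8 points.
Fatima's bid 55.8 points is the highest overall, so Fatima wins and pays the second-highest bid, 35.8 points.
Payoff = value − price = 9.3 points − 35.8 points = -26.5 points.
Overbidding won the item at a price above value — truthful bidding would have avoided this loss.

-26.5 points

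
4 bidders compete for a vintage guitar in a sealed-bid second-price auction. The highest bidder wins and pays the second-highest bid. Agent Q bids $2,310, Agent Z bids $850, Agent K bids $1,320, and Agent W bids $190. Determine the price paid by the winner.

The winner pays $1,320.

Bids in descending order: Agent Q $2,310, then Agent K $1,320, then Agent Z $850, then Agent W $190.
Agent Q has the highest bid, so Agent Q wins.
The second-highest bid is $1,320, so that is what Agent Q pays.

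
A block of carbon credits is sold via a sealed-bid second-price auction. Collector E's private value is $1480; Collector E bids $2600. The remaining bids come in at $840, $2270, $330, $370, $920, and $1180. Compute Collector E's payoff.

Collector E's payoff: -$790.

Highest competing bid: $2270.
Collector E's bid $2600 is the highest overall, so Collector E wins and pays the second-highest bid, $2270.
Payoff = value − price = $1480 − $2270 = -$790.
Overbidding won the item at a price above value — truthful bidding would have avoided this loss.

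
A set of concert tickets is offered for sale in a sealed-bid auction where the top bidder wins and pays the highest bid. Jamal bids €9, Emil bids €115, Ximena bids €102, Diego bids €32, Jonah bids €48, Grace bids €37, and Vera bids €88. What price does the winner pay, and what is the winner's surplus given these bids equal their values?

Bids in descending order: Emil €115 > Ximena €102 > Vera €88 > Jonah €48 > Grace €37 > Diego €32 > Jamal €9.
Emil is the highest bidder, so Emil wins.
Under the first-price rule, the price is the highest bid: €115.
Surplus = €115 − €115 = €0.

Price €115; surplus €0.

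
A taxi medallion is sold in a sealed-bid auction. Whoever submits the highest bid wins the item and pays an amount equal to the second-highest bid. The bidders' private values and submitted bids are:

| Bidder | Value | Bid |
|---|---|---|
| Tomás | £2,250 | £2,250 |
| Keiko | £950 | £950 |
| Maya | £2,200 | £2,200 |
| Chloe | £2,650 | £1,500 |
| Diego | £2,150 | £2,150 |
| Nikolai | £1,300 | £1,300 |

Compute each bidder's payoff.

Ordered from highest: Tomás £2,250, then Maya £2,200, then Diego £2,150, then Chloe £1,500, then Nikolai £1,300, then Keiko £950.
Tomás has the top bid and wins; the price is the second-highest bid, £2,200.
Tomás's payoff = £2,250 − £2,200 = £50. All other bidders lose, so their payoff is 0.

Payoffs: Tomás £50, Keiko £0, Maya £0, Chloe £0, Diego £0, Nikolai £0.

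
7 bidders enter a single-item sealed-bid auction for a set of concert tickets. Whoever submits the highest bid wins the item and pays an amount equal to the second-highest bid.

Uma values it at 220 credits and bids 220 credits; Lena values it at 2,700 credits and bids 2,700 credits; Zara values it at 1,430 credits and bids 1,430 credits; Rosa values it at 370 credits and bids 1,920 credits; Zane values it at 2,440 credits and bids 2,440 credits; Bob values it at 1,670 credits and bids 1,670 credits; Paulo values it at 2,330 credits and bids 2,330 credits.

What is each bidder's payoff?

Payoffs: Uma 0 credits, Lena 260 credits, Zara 0 credits, Rosa 0 credits, Zane 0 credits, Bob 0 credits, Paulo 0 credits.

Bids in descending order: Lena 2,700 credits; Zane 2,440 credits; Paulo 2,330 credits; Rosa 1,920 credits; Bob 1,670 credits; Zara 1,430 credits; Uma 220 credits.
Lena has the top bid and wins; the price is the second-highest bid, 2,440 credits.
Lena's payoff = 2,700 credits − 2,440 credits = 260 credits. All other bidders lose, so their payoff is 0.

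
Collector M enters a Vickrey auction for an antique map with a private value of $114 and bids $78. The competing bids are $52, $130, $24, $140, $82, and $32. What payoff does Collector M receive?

Highest competing bid: $140.
Collector M's bid $78 is not the highest, so Collector M loses, pays nothing, and earns zero payoff.

$0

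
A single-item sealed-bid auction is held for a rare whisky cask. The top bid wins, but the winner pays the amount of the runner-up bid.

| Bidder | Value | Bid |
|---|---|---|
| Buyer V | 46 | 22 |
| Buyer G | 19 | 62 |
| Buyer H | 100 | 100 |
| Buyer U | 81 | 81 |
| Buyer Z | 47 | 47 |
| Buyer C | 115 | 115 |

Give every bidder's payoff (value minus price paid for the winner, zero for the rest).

Buyer V 0, Buyer G 0, Buyer H 0, Buyer U 0, Buyer Z 0, Buyer C 15.

Bids in descending order: Buyer C 115 > Buyer H 100 > Buyer U 81 > Buyer G 62 > Buyer Z 47 > Buyer V 22.
Buyer C has the top bid and wins; the price is the second-highest bid, 100.
Buyer C's payoff = 115 − 100 = 15. All other bidders lose, so their payoff is 0.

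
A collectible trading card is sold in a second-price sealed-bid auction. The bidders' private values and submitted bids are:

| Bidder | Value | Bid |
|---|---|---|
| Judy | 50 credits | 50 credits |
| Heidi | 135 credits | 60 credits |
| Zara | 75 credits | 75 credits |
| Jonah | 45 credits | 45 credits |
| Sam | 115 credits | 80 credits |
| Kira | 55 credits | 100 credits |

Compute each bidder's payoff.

Ranking the bids: Kira 100 credits; Sam 80 credits; Zara 75 credits; Heidi 60 credits; Judy 50 credits; Jonah 45 credits.
Kira has the top bid and wins; the price is the second-highest bid, 80 credits.
Kira's payoff = 55 credits − 80 credits = -25 credits. All other bidders lose, so their payoff is 0.

Payoffs: Judy 0 credits, Heidi 0 credits, Zara 0 credits, Jonah 0 credits, Sam 0 credits, Kira -25 credits.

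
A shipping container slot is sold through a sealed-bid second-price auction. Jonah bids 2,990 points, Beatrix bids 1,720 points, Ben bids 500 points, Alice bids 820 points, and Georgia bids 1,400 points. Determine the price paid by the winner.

Ranking the bids: Jonah 2,990 points, then Beatrix 1,720 points, then Georgia 1,400 points, then Alice 820 points, then Ben 500 points.
Jonah has the highest bid, so Jonah wins.
The second-highest bid is 1,720 points, so that is what Jonah pays.

The winner pays 1,720 points.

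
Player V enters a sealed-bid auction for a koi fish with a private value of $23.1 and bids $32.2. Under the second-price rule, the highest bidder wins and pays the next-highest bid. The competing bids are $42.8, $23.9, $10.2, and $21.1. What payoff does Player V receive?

Highest competing bid: $42.8.
Player V's bid $32.2 is not the highest, so Player V loses, pays nothing, and earns zero payoff.

$0.0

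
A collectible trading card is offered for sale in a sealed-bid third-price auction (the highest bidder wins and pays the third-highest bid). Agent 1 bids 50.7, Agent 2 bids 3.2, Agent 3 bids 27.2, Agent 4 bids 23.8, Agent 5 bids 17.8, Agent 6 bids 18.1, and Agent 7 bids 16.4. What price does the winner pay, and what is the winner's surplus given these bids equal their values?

The winner pays 23.8 for a surplus of 26.9.

Ordered from highest: Agent 1 50.7 > Agent 3 27.2 > Agent 4 23.8 > Agent 6 18.1 > Agent 5 17.8 > Agent 7 16.4 > Agent 2 3.2.
Agent 1 is the highest bidder, so Agent 1 wins.
Under the third-price rule, the price is the third-highest bid: 23.8.
Surplus = 50.7 − 23.8 = 26.9.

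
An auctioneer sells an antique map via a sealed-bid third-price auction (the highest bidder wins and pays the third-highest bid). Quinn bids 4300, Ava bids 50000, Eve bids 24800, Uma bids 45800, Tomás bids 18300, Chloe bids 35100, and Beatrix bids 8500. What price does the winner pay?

35100

Bids in descending order: Ava 50000, then Uma 45800, then Chloe 35100, then Eve 24800, then Tomás 18300, then Beatrix 8500, then Quinn 4300.
Ava is the highest bidder, so Ava wins.
Under the third-price rule, the price is the third-highest bid: 35100.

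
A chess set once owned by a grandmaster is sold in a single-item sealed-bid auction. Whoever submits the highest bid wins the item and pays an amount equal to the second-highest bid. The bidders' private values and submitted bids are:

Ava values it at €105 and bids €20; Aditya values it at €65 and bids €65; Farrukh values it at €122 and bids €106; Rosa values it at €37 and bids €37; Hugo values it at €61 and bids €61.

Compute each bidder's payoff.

Ava €0, Aditya €0, Farrukh €57, Rosa €0, Hugo €0.

Ranking the bids: Farrukh €106 > Aditya €65 > Hugo €61 > Rosa €37 > Ava €20.
Farrukh has the top bid and wins; the price is the second-highest bid, €65.
Farrukh's payoff = €122 − €65 = €57. All other bidders lose, so their payoff is 0.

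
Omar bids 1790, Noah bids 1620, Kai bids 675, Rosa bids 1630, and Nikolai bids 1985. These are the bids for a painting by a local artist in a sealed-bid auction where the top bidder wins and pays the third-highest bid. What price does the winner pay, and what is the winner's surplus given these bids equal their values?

Price 1630; surplus 355.

Ranking the bids: Nikolai 1985 > Omar 1790 > Rosa 1630 > Noah 1620 > Kai 675.
Nikolai is the highest bidder, so Nikolai wins.
Under the third-price rule, the price is the third-highest bid: 1630.
Surplus = 1985 − 1630 = 355.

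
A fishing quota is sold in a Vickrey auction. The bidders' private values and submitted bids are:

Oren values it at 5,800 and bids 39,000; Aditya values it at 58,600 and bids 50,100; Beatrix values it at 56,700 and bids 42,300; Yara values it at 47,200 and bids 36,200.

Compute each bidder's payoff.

Sorted high to low: Aditya 50,100; Beatrix 42,300; Oren 39,000; Yara 36,200.
Aditya has the top bid and wins; the price is the second-highest bid, 42,300.
Aditya's payoff = 58,600 − 42,300 = 16,300. All other bidders lose, so their payoff is 0.

Payoffs: Oren 0, Aditya 16,300, Beatrix 0, Yara 0.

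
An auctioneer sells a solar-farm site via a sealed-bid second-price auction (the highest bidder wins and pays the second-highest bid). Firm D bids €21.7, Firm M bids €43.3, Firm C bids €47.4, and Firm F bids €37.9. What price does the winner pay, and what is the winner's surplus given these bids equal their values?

Price €43.3; surplus €4.1.

Bids in descending order: Firm C €47.4 > Firm M €43.3 > Firm F €37.9 > Firm D €21.7.
Firm C is the highest bidder, so Firm C wins.
Under the second-price rule, the price is the second-highest bid: €43.3.
Surplus = €47.4 − €43.3 = €4.1.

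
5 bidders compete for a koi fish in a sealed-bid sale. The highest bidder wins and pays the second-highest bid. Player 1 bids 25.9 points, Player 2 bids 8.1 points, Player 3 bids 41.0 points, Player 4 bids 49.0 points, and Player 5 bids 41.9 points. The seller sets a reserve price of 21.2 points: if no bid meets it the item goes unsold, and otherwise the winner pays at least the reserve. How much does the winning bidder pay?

Ranking the bids: Player 4 49.0 points, then Player 5 41.9 points, then Player 3 41.0 points, then Player 1 25.9 points, then Player 2 8.1 points.
Player 4 has the highest bid, so Player 4 wins.
The second-highest bid is 41.9 points, which exceeds the reserve, so that sets the price.

41.9 points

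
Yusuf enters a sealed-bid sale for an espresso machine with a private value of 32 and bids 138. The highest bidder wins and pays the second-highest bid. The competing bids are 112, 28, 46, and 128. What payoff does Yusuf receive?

-96

Highest competing bid: 128.
Yusuf's bid 138 is the highest overall, so Yusuf wins and pays the second-highest bid, 128.
Payoff = value − price = 32 − 128 = -96.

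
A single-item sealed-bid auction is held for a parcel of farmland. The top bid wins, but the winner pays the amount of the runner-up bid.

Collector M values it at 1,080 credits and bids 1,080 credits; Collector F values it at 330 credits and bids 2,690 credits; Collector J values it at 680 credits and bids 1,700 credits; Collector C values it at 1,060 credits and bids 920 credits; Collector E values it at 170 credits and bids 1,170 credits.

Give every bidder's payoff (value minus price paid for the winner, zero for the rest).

Sorted high to low: Collector F 2,690 credits; Collector J 1,700 credits; Collector E 1,170 credits; Collector M 1,080 credits; Collector C 920 credits.
Collector F has the top bid and wins; the price is the second-highest bid, 1,700 credits.
Collector F's payoff = 330 credits − 1,700 credits = -1,370 credits. All other bidders lose, so their payoff is 0.

Payoffs: Collector M 0 credits, Collector F -1,370 credits, Collector J 0 credits, Collector C 0 credits, Collector E 0 credits.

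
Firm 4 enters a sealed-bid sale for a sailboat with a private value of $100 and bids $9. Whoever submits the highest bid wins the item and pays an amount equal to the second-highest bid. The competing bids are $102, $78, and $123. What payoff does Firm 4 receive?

Highest competing bid: $123.
Firm 4's bid $9 is not the highest, so Firm 4 loses, pays nothing, and earns zero payoff.

The bidder's payoff: $0.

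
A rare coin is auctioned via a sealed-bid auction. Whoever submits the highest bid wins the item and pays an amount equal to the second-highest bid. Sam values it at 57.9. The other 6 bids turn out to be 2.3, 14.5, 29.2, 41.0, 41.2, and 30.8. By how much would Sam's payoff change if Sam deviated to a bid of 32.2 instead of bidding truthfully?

Payoff change: -16.7.

The highest competing bid is 41.2.
Bidding truthfully at 57.9: Sam has the top bid, wins, and pays the second-highest bid 41.2. Payoff = 57.9 − 41.2 = 16.7.
Bidding 32.2: the top bid is 41.2 (a rival), so Sam loses. Payoff = 0.0.
Change = 0.0 − 16.7 = -16.7.
Deviating from a truthful bid can only lose payoff in a second-price auction — never gain.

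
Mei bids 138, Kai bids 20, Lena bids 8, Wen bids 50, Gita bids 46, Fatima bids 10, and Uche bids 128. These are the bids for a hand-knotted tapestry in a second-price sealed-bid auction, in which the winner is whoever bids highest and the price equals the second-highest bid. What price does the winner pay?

The winner pays 128.

Sorted high to low: Mei 138 > Uche 128 > Wen 50 > Gita 46 > Kai 20 > Fatima 10 > Lena 8.
Mei is the highest bidder, so Mei wins.
Under the second-price rule, the price is the second-highest bid: 128.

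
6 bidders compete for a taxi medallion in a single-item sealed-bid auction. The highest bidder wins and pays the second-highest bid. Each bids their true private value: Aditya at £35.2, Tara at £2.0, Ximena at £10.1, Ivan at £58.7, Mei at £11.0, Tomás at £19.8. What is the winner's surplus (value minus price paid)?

Ranking the bids: Ivan £58.7, then Aditya £35.2, then Tomás £19.8, then Mei £11.0, then Ximena £10.1, then Tara £2.0.
Ivan wins with the top bid and pays the second-highest, £35.2.
Surplus = £58.7 − £35.2 = £23.5.

Surplus = £23.5.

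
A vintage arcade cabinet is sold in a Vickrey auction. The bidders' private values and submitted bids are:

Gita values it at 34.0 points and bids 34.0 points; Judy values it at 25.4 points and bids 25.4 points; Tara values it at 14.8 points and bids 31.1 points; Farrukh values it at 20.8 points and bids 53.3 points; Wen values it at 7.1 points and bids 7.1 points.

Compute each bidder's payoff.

Sorted high to low: Farrukh 53.3 points; Gita 34.0 points; Tara 31.1 points; Judy 25.4 points; Wen 7.1 points.
Farrukh has the top bid and wins; the price is the second-highest bid, 34.0 points.
Farrukh's payoff = 20.8 points − 34.0 points = -13.2 points. All other bidders lose, so their payoff is 0.

Payoffs: Gita 0.0 points, Judy 0.0 points, Tara 0.0 points, Farrukh -13.2 points, Wen 0.0 points.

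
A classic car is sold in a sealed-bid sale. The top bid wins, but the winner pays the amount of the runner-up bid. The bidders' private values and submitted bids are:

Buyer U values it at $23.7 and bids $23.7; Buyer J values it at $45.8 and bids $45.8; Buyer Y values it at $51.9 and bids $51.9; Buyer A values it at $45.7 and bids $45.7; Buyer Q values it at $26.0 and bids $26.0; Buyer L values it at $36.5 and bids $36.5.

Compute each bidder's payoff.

Payoffs: Buyer U $0.0, Buyer J $0.0, Buyer Y $6.1, Buyer A $0.0, Buyer Q $0.0, Buyer L $0.0.

Sorted high to low: Buyer Y $51.9, then Buyer J $45.8, then Buyer A $45.7, then Buyer L $36.5, then Buyer Q $26.0, then Buyer U $23.7.
Buyer Y has the top bid and wins; the price is the second-highest bid, $45.8.
Buyer Y's payoff = $51.9 − $45.8 = $6.1. All other bidders lose, so their payoff is 0.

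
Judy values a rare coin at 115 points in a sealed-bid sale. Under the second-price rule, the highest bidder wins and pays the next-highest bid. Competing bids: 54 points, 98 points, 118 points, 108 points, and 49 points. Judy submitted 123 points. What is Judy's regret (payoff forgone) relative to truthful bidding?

The highest competing bid is 118 points.
Bidding truthfully at 115 points: the top bid is 118 points (a rival), so Judy loses. Payoff = 0 points.
Bidding 123 points: Judy has the top bid, wins, and pays the second-highest bid 118 points. Payoff = 115 points − 118 points = -3 points.
Regret = truthful payoff − actual payoff = 0 points − -3 points = 3 points.

3 points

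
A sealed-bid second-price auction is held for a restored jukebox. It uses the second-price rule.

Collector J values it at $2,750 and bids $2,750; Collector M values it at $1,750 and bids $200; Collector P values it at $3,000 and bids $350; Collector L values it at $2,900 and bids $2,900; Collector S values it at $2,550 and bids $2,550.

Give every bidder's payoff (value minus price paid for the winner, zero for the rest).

Ranking the bids: Collector L $2,900; Collector J $2,750; Collector S $2,550; Collector P $350; Collector M $200.
Collector L has the top bid and wins; the price is the second-highest bid, $2,750.
Collector L's payoff = $2,900 − $2,750 = $150. All other bidders lose, so their payoff is 0.

Payoffs: Collector J $0, Collector M $0, Collector P $0, Collector L $150, Collector S $0.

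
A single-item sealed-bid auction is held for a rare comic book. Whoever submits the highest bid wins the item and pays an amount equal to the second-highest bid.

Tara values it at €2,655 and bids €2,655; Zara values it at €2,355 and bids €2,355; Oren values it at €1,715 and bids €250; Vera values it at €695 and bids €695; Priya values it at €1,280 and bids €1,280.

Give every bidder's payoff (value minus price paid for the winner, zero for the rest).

Ordered from highest: Tara €2,655, then Zara €2,355, then Priya €1,280, then Vera €695, then Oren €250.
Tara has the top bid and wins; the price is the second-highest bid, €2,355.
Tara's payoff = €2,655 − €2,355 = €300. All other bidders lose, so their payoff is 0.

Tara €300, Zara €0, Oren €0, Vera €0, Priya €0.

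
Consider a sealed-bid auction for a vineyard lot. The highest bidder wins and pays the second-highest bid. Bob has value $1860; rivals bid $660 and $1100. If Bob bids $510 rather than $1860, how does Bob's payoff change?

-$760

The highest competing bid is $1100.
Bidding truthfully at $1860: Bob has the top bid, wins, and pays the second-highest bid $1100. Payoff = $1860 − $1100 = $760.
Bidding $510: the top bid is $1100 (a rival), so Bob loses. Payoff = $0.
Change = $0 − $760 = -$760.
Deviating from a truthful bid can only lose payoff in a second-price auction — never gain.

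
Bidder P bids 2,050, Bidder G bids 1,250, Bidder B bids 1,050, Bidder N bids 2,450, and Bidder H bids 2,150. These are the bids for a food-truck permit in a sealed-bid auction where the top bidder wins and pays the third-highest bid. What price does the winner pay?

Ordered from highest: Bidder N 2,450; Bidder H 2,150; Bidder P 2,050; Bidder G 1,250; Bidder B 1,050.
Bidder N is the highest bidder, so Bidder N wins.
Under the third-price rule, the price is the third-highest bid: 2,050.

Price paid: 2,050.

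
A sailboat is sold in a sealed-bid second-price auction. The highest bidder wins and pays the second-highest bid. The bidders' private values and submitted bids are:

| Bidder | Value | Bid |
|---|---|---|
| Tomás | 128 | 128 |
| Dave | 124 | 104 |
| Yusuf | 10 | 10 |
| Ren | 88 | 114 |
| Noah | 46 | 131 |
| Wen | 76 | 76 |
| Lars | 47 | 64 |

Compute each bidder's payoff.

Bids in descending order: Noah 131; Tomás 128; Ren 114; Dave 104; Wen 76; Lars 64; Yusuf 10.
Noah has the top bid and wins; the price is the second-highest bid, 128.
Noah's payoff = 46 − 128 = -82. All other bidders lose, so their payoff is 0.

Payoffs: Tomás 0, Dave 0, Yusuf 0, Ren 0, Noah -82, Wen 0, Lars 0.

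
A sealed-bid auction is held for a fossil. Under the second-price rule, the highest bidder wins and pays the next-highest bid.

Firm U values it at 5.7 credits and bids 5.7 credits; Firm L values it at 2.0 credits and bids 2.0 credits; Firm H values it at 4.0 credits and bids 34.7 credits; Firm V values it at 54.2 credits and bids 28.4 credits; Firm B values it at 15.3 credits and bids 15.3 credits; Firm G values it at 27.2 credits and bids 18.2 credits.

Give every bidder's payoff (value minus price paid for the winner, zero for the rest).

Ordered from highest: Firm H 34.7 credits > Firm V 28.4 credits > Firm G 18.2 credits > Firm B 15.3 credits > Firm U 5.7 credits > Firm L 2.0 credits.
Firm H has the top bid and wins; the price is the second-highest bid, 28.4 credits.
Firm H's payoff = 4.0 credits − 28.4 credits = -24.4 credits. All other bidders lose, so their payoff is 0.

Payoffs: Firm U 0.0 credits, Firm L 0.0 credits, Firm H -24.4 credits, Firm V 0.0 credits, Firm B 0.0 credits, Firm G 0.0 credits.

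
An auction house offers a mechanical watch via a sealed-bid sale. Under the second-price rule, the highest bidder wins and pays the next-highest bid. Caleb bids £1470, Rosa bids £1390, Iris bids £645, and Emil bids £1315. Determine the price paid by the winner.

Ordered from highest: Caleb £1470, then Rosa £1390, then Emil £1315, then Iris £645.
Caleb has the highest bid, so Caleb wins.
The second-highest bid is £1390, so that is what Caleb pays.

The winner pays £1390.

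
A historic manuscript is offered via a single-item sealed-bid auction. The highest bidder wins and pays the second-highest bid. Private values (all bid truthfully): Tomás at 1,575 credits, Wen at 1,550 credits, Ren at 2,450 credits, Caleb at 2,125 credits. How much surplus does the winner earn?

Ranking the bids: Ren 2,450 credits; Caleb 2,125 credits; Tomás 1,575 credits; Wen 1,550 credits.
Ren wins with the top bid and pays the second-highest, 2,125 credits.
Surplus = 2,450 credits − 2,125 credits = 325 credits.

Winner's surplus: 325 credits.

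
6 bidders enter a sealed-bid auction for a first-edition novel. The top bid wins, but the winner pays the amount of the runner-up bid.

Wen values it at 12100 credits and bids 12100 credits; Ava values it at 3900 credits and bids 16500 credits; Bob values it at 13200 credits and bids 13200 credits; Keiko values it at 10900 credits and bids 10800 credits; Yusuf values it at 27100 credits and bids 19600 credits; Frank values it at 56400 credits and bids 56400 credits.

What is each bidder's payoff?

Ordered from highest: Frank 56400 credits > Yusuf 19600 credits > Ava 16500 credits > Bob 13200 credits > Wen 12100 credits > Keiko 10800 credits.
Frank has the top bid and wins; the price is the second-highest bid, 19600 credits.
Frank's payoff = 56400 credits − 19600 credits = 36800 credits. All other bidders lose, so their payoff is 0.

Payoffs: Wen 0 credits, Ava 0 credits, Bob 0 credits, Keiko 0 credits, Yusuf 0 credits, Frank 36800 credits.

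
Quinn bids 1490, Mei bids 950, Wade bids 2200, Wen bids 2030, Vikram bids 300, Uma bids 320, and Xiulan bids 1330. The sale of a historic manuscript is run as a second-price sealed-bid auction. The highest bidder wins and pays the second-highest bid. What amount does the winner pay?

Ordered from highest: Wade 2200, then Wen 2030, then Quinn 1490, then Xiulan 1330, then Mei 950, then Uma 320, then Vikram 300.
Wade has the highest bid, so Wade wins.
The second-highest bid is 2030, so that is what Wade pays.

2030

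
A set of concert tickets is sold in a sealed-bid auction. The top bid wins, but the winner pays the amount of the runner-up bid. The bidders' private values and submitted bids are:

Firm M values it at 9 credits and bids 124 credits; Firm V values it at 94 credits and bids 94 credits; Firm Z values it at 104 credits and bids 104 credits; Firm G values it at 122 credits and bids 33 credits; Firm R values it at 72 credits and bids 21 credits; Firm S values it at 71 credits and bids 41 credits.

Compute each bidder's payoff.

Firm M -95 credits, Firm V 0 credits, Firm Z 0 credits, Firm G 0 credits, Firm R 0 credits, Firm S 0 credits.

Sorted high to low: Firm M 124 credits; Firm Z 104 credits; Firm V 94 credits; Firm S 41 credits; Firm G 33 credits; Firm R 21 credits.
Firm M has the top bid and wins; the price is the second-highest bid, 104 credits.
Firm M's payoff = 9 credits − 104 credits = -95 credits. All other bidders lose, so their payoff is 0.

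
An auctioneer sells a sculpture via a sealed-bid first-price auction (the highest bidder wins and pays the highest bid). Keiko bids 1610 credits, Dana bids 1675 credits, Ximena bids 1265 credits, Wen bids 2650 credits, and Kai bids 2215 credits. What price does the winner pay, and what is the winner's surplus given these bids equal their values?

Price 2650 credits; surplus 0 credits.

Ordered from highest: Wen 2650 credits > Kai 2215 credits > Dana 1675 credits > Keiko 1610 credits > Ximena 1265 credits.
Wen is the highest bidder, so Wen wins.
Under the first-price rule, the price is the highest bid: 2650 credits.
Surplus = 2650 credits − 2650 credits = 0 credits.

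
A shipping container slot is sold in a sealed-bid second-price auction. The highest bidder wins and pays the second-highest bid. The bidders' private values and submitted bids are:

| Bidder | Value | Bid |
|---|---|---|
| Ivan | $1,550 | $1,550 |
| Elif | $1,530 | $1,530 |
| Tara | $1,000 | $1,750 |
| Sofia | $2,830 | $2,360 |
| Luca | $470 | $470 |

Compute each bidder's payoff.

Payoffs: Ivan $0, Elif $0, Tara $0, Sofia $1,080, Luca $0.

Ranking the bids: Sofia $2,360, then Tara $1,750, then Ivan $1,550, then Elif $1,530, then Luca $470.
Sofia has the top bid and wins; the price is the second-highest bid, $1,750.
Sofia's payoff = $2,830 − $1,750 = $1,080. All other bidders lose, so their payoff is 0.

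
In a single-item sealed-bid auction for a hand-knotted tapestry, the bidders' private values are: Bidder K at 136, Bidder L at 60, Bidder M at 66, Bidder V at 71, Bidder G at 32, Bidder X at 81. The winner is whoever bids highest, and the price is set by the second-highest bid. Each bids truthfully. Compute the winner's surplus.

Surplus = 55.

Bids in descending order: Bidder K 136, then Bidder X 81, then Bidder V 71, then Bidder M 66, then Bidder L 60, then Bidder G 32.
Bidder K wins with the top bid and pays the second-highest, 81.
Surplus = 136 − 81 = 55.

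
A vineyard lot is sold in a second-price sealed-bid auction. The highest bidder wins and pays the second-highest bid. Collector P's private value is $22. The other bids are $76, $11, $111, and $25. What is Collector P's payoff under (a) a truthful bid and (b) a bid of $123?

The highest competing bid is $111.
Bidding truthfully at $22: the top bid is $111 (a rival), so Collector P loses. Payoff = $0.
Bidding $123: Collector P has the top bid, wins, and pays the second-highest bid $111. Payoff = $22 − $111 = -$89.
Deviating from a truthful bid can only lose payoff in a second-price auction — never gain.

Truthful: $0; alternative: -$89.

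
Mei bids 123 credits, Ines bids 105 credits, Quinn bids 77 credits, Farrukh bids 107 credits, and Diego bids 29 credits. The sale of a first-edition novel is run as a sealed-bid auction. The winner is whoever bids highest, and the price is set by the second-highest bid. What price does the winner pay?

Ranking the bids: Mei 123 credits > Farrukh 107 credits > Ines 105 credits > Quinn 77 credits > Diego 29 credits.
Mei has the highest bid, so Mei wins.
The second-highest bid is 107 credits, so that is what Mei pays.

Price paid: 107 credits.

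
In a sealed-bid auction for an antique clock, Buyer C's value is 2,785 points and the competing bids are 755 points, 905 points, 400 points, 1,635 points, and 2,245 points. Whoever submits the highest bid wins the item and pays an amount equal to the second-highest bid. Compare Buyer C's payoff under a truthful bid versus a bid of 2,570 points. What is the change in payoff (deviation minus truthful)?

0 points

The highest competing bid is 2,245 points.
Bidding truthfully at 2,785 points: Buyer C has the top bid, wins, and pays the second-highest bid 2,245 points. Payoff = 2,785 points − 2,245 points = 540 points.
Bidding 2,570 points: Buyer C has the top bid, wins, and pays the second-highest bid 2,245 points. Payoff = 2,785 points − 2,245 points = 540 points.
Change = 540 points − 540 points = 0 points.
The bid only affects whether you win, not the price — here both bids land on the same side of the top rival bid, so the deviation is payoff-neutral.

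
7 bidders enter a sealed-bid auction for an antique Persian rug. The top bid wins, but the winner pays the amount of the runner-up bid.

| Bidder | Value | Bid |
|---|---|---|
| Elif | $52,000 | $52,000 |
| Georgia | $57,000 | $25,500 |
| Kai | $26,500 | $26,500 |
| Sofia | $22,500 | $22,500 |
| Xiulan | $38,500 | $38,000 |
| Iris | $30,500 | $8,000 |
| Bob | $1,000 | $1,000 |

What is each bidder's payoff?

Elif $14,000, Georgia $0, Kai $0, Sofia $0, Xiulan $0, Iris $0, Bob $0.

Sorted high to low: Elif $52,000 > Xiulan $38,000 > Kai $26,500 > Georgia $25,500 > Sofia $22,500 > Iris $8,000 > Bob $1,000.
Elif has the top bid and wins; the price is the second-highest bid, $38,000.
Elif's payoff = $52,000 − $38,000 = $14,000. All other bidders lose, so their payoff is 0.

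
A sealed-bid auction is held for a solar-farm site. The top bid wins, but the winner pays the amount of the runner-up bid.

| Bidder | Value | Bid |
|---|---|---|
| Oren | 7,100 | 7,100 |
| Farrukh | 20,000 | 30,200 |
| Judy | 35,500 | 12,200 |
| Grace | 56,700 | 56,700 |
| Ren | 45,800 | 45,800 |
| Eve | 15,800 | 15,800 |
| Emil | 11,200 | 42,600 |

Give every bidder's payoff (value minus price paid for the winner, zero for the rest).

Oren 0, Farrukh 0, Judy 0, Grace 10,900, Ren 0, Eve 0, Emil 0.

Bids in descending order: Grace 56,700; Ren 45,800; Emil 42,600; Farrukh 30,200; Eve 15,800; Judy 12,200; Oren 7,100.
Grace has the top bid and wins; the price is the second-highest bid, 45,800.
Grace's payoff = 56,700 − 45,800 = 10,900. All other bidders lose, so their payoff is 0.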